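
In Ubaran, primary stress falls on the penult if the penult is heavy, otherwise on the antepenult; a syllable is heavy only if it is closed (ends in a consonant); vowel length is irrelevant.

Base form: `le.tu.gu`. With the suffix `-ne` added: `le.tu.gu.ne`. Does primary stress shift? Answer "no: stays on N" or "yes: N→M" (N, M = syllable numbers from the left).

yes: 1→2

Base `le.tu.gu` (3 syllables):
  Weights: 1 le L, 2 tu L, 3 gu L.
  The penult (syllable 2, tu) is light, so stress falls on the antepenult (syllable 1, le).
  → primary stress on syllable 1.
Suffixed `le.tu.gu.ne` (4 syllables):
  Weights: 2 tu L, 3 gu L, 4 ne L.
  The penult (syllable 3, gu) is light, so stress falls on the antepenult (syllable 2, tu).
  → primary stress on syllable 2.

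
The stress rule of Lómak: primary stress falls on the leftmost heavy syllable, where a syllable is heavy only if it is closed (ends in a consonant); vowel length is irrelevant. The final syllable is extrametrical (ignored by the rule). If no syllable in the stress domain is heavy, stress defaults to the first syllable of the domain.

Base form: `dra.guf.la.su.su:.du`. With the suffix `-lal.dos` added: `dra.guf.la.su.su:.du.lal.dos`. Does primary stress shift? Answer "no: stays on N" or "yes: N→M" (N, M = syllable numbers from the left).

no: stays on 2

Base `dra.guf.la.su.su:.du` (6 syllables):
  The final syllable (6, du) is extrametrical; the stress domain is syllables 1–5.
  Weights: 1 dra L, 2 guf H, 3 la L, 4 su L, 5 su: L.
  Heavy syllables in the domain: 2. The leftmost is syllable 2 (guf).
  → primary stress on syllable 2.
Suffixed `dra.guf.la.su.su:.du.lal.dos` (8 syllables):
  The final syllable (8, dos) is extrametrical; the stress domain is syllables 1–7.
  Weights: 1 dra L, 2 guf H, 3 la L, 4 su L, 5 su: L, 6 du L, 7 lal H.
  Heavy syllables in the domain: 2, 7. The leftmost is syllable 2 (guf).
  → primary stress on syllable 2.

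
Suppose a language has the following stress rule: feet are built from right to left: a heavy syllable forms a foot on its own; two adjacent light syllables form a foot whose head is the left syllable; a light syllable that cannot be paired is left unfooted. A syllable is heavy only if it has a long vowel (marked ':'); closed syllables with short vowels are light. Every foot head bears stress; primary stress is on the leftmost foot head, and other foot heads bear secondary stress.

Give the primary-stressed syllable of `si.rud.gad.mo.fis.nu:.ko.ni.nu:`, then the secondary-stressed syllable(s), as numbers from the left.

primary 2, secondary 4, 6, 7, 9

Weights: 1 si L, 2 rud L, 3 gad L, 4 mo L, 5 fis L, 6 nu: H, 7 ko L, 8 ni L, 9 nu: H.
Parse right to left (heavy = foot alone; LL = one foot; stranded L unfooted): si (ˈrud.gad) (ˈmo.fis) (ˈnu:) (ˈko.ni) (ˈnu:).
Foot heads: 2, 4, 6, 7, 9.
Primary stress on the leftmost head = syllable 2.
Secondary stress on 4, 6, 7, 9: si.ˈrud.gad.ˌmo.fis.ˌnu:.ˌko.ni.ˌnu:.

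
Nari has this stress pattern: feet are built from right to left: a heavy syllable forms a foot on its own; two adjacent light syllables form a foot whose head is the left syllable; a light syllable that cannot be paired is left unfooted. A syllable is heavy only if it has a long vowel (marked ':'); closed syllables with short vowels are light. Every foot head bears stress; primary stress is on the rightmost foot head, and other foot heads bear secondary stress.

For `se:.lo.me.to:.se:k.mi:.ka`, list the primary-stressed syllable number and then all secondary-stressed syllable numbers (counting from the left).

Weights: 1 se: H, 2 lo L, 3 me L, 4 to: H, 5 se:k H, 6 mi: H, 7 ka L.
Parse right to left (heavy = foot alone; LL = one foot; stranded L unfooted): (ˈse:) (ˈlo.me) (ˈto:) (ˈse:k) (ˈmi:) ka.
Foot heads: 1, 2, 4, 5, 6.
Primary stress on the rightmost head = syllable 6.
Secondary stress on 1, 2, 4, 5: ˌse:.ˌlo.me.ˌto:.ˌse:k.ˈmi:.ka.

primary 6, secondary 1, 2, 4, 5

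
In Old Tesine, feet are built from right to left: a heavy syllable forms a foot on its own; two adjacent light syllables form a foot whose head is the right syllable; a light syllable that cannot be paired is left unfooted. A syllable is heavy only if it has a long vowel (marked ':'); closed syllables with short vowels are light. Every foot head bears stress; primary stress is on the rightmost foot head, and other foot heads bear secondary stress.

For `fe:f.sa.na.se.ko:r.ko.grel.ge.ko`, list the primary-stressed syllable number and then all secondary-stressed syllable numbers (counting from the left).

primary 9, secondary 1, 4, 5, 7

Weights: 1 fe:f H, 2 sa L, 3 na L, 4 se L, 5 ko:r H, 6 ko L, 7 grel L, 8 ge L, 9 ko L.
Parse right to left (heavy = foot alone; LL = one foot; stranded L unfooted): (ˈfe:f) sa (na.ˈse) (ˈko:r) (ko.ˈgrel) (ge.ˈko).
Foot heads: 1, 4, 5, 7, 9.
Primary stress on the rightmost head = syllable 9.
Secondary stress on 1, 4, 5, 7: ˌfe:f.sa.na.ˌse.ˌko:r.ko.ˌgrel.ge.ˈko.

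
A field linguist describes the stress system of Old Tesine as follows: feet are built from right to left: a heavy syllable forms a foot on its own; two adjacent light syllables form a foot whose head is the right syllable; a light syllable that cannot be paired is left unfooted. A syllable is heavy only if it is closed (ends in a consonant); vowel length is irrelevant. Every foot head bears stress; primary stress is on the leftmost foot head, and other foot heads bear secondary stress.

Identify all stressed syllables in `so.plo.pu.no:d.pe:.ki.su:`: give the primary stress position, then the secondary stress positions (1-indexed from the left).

Weights: 1 so L, 2 plo L, 3 pu L, 4 no:d H, 5 pe: L, 6 ki L, 7 su: L.
Parse right to left (heavy = foot alone; LL = one foot; stranded L unfooted): so (plo.ˈpu) (ˈno:d) pe: (ki.ˈsu:).
Foot heads: 3, 4, 7.
Primary stress on the leftmost head = syllable 3.
Secondary stress on 4, 7: so.plo.ˈpu.ˌno:d.pe:.ki.ˌsu:.

primary 3, secondary 4, 7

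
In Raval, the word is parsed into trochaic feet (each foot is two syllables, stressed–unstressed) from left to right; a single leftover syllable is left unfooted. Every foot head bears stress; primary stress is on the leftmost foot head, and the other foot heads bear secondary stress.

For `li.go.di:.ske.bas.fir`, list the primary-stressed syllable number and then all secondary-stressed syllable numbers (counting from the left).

primary 1, secondary 3, 5

Parse left to right into trochaic (ˈσσ) feet: (ˈli.go) (ˈdi:.ske) (ˈbas.fir).
Foot heads (stressed positions): 1, 3, 5.
End Rule Leftmost: primary stress on the leftmost head = syllable 1.
Secondary stress on 3, 5: ˈli.go.ˌdi:.ske.ˌbas.fir.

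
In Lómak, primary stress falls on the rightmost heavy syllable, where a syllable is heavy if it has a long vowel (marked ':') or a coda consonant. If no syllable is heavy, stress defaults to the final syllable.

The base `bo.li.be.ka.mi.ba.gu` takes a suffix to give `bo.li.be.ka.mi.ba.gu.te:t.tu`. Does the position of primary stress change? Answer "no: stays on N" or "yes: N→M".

yes: 7→8

Base `bo.li.be.ka.mi.ba.gu` (7 syllables):
  Weights: 1 bo L, 2 li L, 3 be L, 4 ka L, 5 mi L, 6 ba L, 7 gu L.
  No heavy syllable in the domain; default to the final syllable = syllable 7.
  → primary stress on syllable 7.
Suffixed `bo.li.be.ka.mi.ba.gu.te:t.tu` (9 syllables):
  Weights: 1 bo L, 2 li L, 3 be L, 4 ka L, 5 mi L, 6 ba L, 7 gu L, 8 te:t H, 9 tu L.
  Heavy syllables in the domain: 8. The rightmost is syllable 8 (te:t).
  → primary stress on syllable 8.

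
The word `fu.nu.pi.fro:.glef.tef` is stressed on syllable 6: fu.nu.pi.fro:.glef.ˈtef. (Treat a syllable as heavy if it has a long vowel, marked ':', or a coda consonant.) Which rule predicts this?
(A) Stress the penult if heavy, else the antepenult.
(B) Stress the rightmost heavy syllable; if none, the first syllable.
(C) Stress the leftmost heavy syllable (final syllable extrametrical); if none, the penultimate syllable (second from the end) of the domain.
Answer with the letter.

B

Rule A → syllable 5 (observed: 6).
Rule B → syllable 6 ✓.
Rule C → syllable 4 (observed: 6).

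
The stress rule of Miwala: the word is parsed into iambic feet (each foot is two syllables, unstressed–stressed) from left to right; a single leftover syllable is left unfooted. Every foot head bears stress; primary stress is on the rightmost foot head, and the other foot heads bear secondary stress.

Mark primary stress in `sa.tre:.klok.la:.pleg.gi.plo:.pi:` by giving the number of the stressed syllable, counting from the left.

8

Parse left to right into iambic (σˈσ) feet: (sa.ˈtre:) (klok.ˈla:) (pleg.ˈgi) (plo:.ˈpi:).
Foot heads (stressed positions): 2, 4, 6, 8.
End Rule Rightmost: primary stress on the rightmost head = syllable 8.
Primary stress: syllable 8 → sa.tre:.klok.la:.pleg.gi.plo:.ˈpi:.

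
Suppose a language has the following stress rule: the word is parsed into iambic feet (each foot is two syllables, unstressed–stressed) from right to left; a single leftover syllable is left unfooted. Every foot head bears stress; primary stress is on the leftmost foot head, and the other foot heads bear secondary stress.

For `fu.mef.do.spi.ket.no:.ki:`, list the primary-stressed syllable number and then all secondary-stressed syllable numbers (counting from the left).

Parse right to left into iambic (σˈσ) feet: fu (mef.ˈdo) (spi.ˈket) (no:.ˈki:). Syllable 1 is left unfooted.
Foot heads (stressed positions): 3, 5, 7.
End Rule Leftmost: primary stress on the leftmost head = syllable 3.
Secondary stress on 5, 7: fu.mef.ˈdo.spi.ˌket.no:.ˌki:.

primary 3, secondary 5, 7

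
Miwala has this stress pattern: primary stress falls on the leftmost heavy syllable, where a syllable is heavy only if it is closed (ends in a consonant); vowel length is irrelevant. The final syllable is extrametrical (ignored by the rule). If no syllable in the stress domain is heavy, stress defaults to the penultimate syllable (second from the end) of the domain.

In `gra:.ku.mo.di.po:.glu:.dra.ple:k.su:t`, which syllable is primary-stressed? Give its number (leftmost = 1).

The final syllable (9, su:t) is extrametrical; the stress domain is syllables 1–8.
Weights: 1 gra: L, 2 ku L, 3 mo L, 4 di L, 5 po: L, 6 glu: L, 7 dra L, 8 ple:k H.
Heavy syllables in the domain: 8. The leftmost is syllable 8 (ple:k).
Primary stress: syllable 8 → gra:.ku.mo.di.po:.glu:.dra.ˈple:k.su:t.

8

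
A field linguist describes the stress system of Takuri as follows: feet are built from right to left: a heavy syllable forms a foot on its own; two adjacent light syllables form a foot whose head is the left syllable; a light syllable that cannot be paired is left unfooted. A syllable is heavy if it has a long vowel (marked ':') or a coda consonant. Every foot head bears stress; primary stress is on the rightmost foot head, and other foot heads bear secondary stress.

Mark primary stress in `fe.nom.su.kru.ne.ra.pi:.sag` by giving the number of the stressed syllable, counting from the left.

Weights: 1 fe L, 2 nom H, 3 su L, 4 kru L, 5 ne L, 6 ra L, 7 pi: H, 8 sag H.
Parse right to left (heavy = foot alone; LL = one foot; stranded L unfooted): fe (ˈnom) (ˈsu.kru) (ˈne.ra) (ˈpi:) (ˈsag).
Foot heads: 2, 3, 5, 7, 8.
Primary stress on the rightmost head = syllable 8.
Primary stress: syllable 8 → fe.nom.su.kru.ne.ra.pi:.ˈsag.

8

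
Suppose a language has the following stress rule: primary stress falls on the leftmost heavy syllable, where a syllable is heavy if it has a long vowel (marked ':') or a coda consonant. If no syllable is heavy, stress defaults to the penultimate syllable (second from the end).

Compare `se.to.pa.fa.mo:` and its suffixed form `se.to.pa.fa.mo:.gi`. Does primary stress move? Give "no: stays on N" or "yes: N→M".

Base `se.to.pa.fa.mo:` (5 syllables):
  Weights: 1 se L, 2 to L, 3 pa L, 4 fa L, 5 mo: H.
  Heavy syllables in the domain: 5. The leftmost is syllable 5 (mo:).
  → primary stress on syllable 5.
Suffixed `se.to.pa.fa.mo:.gi` (6 syllables):
  Weights: 1 se L, 2 to L, 3 pa L, 4 fa L, 5 mo: H, 6 gi L.
  Heavy syllables in the domain: 5. The leftmost is syllable 5 (mo:).
  → primary stress on syllable 5.

no: stays on 5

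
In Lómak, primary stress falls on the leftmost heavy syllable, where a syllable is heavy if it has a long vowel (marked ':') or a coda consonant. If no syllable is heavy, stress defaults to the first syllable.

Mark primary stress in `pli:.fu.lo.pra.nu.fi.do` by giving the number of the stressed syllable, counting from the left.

Weights: 1 pli: H, 2 fu L, 3 lo L, 4 pra L, 5 nu L, 6 fi L, 7 do L.
Heavy syllables in the domain: 1. The leftmost is syllable 1 (pli:).
Primary stress: syllable 1 → ˈpli:.fu.lo.pra.nu.fi.do.

1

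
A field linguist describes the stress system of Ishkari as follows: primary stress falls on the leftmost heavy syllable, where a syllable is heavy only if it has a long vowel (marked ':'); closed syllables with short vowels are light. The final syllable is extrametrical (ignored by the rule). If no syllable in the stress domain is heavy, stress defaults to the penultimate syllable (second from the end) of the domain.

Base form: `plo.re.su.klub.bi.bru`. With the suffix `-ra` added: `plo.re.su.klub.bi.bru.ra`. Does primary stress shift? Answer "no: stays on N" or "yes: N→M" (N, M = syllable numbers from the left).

yes: 4→5

Base `plo.re.su.klub.bi.bru` (6 syllables):
  The final syllable (6, bru) is extrametrical; the stress domain is syllables 1–5.
  Weights: 1 plo L, 2 re L, 3 su L, 4 klub L, 5 bi L.
  No heavy syllable in the domain; default to the penultimate syllable (second from the end) of the domain = syllable 4.
  → primary stress on syllable 4.
Suffixed `plo.re.su.klub.bi.bru.ra` (7 syllables):
  The final syllable (7, ra) is extrametrical; the stress domain is syllables 1–6.
  Weights: 1 plo L, 2 re L, 3 su L, 4 klub L, 5 bi L, 6 bru L.
  No heavy syllable in the domain; default to the penultimate syllable (second from the end) of the domain = syllable 5.
  → primary stress on syllable 5.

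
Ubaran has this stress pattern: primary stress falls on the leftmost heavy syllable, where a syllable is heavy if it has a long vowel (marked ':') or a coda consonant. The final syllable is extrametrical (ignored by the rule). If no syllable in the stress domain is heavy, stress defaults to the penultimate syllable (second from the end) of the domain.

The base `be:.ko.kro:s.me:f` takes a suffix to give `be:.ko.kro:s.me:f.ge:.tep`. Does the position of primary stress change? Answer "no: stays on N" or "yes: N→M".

Base `be:.ko.kro:s.me:f` (4 syllables):
  The final syllable (4, me:f) is extrametrical; the stress domain is syllables 1–3.
  Weights: 1 be: H, 2 ko L, 3 kro:s H.
  Heavy syllables in the domain: 1, 3. The leftmost is syllable 1 (be:).
  → primary stress on syllable 1.
Suffixed `be:.ko.kro:s.me:f.ge:.tep` (6 syllables):
  The final syllable (6, tep) is extrametrical; the stress domain is syllables 1–5.
  Weights: 1 be: H, 2 ko L, 3 kro:s H, 4 me:f H, 5 ge: H.
  Heavy syllables in the domain: 1, 3, 4, 5. The leftmost is syllable 1 (be:).
  → primary stress on syllable 1.

no: stays on 1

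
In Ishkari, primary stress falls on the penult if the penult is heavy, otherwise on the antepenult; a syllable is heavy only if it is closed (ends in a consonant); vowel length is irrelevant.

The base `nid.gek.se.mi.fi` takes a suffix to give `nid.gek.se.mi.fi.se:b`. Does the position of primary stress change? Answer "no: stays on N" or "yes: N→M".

yes: 3→4

Base `nid.gek.se.mi.fi` (5 syllables):
  Weights: 3 se L, 4 mi L, 5 fi L.
  The penult (syllable 4, mi) is light, so stress falls on the antepenult (syllable 3, se).
  → primary stress on syllable 3.
Suffixed `nid.gek.se.mi.fi.se:b` (6 syllables):
  Weights: 4 mi L, 5 fi L, 6 se:b H.
  The penult (syllable 5, fi) is light, so stress falls on the antepenult (syllable 4, mi).
  → primary stress on syllable 4.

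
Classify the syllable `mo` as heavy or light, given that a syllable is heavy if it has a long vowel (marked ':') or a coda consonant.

light

`mo`: short vowel, open (no coda). Short vowel, open → light.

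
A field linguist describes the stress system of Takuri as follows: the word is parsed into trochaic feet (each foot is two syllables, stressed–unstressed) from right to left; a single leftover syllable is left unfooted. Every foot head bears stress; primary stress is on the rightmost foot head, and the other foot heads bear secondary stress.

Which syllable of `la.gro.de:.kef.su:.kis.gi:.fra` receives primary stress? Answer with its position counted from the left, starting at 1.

Parse right to left into trochaic (ˈσσ) feet: (ˈla.gro) (ˈde:.kef) (ˈsu:.kis) (ˈgi:.fra).
Foot heads (stressed positions): 1, 3, 5, 7.
End Rule Rightmost: primary stress on the rightmost head = syllable 7.
Primary stress: syllable 7 → la.gro.de:.kef.su:.kis.ˈgi:.fra.

7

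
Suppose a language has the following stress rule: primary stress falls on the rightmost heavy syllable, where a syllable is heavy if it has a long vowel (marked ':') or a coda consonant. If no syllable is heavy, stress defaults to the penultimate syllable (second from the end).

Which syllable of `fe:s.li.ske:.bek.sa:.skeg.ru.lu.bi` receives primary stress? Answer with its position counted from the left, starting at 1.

Weights: 1 fe:s H, 2 li L, 3 ske: H, 4 bek H, 5 sa: H, 6 skeg H, 7 ru L, 8 lu L, 9 bi L.
Heavy syllables in the domain: 1, 3, 4, 5, 6. The rightmost is syllable 6 (skeg).
Primary stress: syllable 6 → fe:s.li.ske:.bek.sa:.ˈskeg.ru.lu.bi.

6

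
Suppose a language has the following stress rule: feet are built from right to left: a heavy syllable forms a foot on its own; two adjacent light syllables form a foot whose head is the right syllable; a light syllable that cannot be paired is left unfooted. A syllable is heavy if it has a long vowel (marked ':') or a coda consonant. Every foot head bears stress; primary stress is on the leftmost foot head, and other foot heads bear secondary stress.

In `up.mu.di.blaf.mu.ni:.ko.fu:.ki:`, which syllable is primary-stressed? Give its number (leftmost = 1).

Weights: 1 up H, 2 mu L, 3 di L, 4 blaf H, 5 mu L, 6 ni: H, 7 ko L, 8 fu: H, 9 ki: H.
Parse right to left (heavy = foot alone; LL = one foot; stranded L unfooted): (ˈup) (mu.ˈdi) (ˈblaf) mu (ˈni:) ko (ˈfu:) (ˈki:).
Foot heads: 1, 3, 4, 6, 8, 9.
Primary stress on the leftmost head = syllable 1.
Primary stress: syllable 1 → ˈup.mu.di.blaf.mu.ni:.ko.fu:.ki:.

1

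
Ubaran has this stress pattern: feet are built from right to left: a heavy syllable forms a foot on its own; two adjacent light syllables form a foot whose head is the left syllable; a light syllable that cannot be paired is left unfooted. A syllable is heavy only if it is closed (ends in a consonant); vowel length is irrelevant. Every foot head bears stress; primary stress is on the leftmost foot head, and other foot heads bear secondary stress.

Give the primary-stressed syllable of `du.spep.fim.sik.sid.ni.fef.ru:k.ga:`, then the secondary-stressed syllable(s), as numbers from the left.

Weights: 1 du L, 2 spep H, 3 fim H, 4 sik H, 5 sid H, 6 ni L, 7 fef H, 8 ru:k H, 9 ga: L.
Parse right to left (heavy = foot alone; LL = one foot; stranded L unfooted): du (ˈspep) (ˈfim) (ˈsik) (ˈsid) ni (ˈfef) (ˈru:k) ga:.
Foot heads: 2, 3, 4, 5, 7, 8.
Primary stress on the leftmost head = syllable 2.
Secondary stress on 3, 4, 5, 7, 8: du.ˈspep.ˌfim.ˌsik.ˌsid.ni.ˌfef.ˌru:k.ga:.

primary 2, secondary 3, 4, 5, 7, 8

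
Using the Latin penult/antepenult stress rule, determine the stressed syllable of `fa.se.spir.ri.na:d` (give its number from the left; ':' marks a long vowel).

Classical Latin: stress the penult if heavy (long vowel or closed), else the antepenult.
Weights: 3 spir H, 4 ri L, 5 na:d H.
The penult (syllable 4, ri) is light, so stress falls on the antepenult (syllable 3, spir).
Stress on syllable 3: fa.se.ˈspir.ri.na:d.

3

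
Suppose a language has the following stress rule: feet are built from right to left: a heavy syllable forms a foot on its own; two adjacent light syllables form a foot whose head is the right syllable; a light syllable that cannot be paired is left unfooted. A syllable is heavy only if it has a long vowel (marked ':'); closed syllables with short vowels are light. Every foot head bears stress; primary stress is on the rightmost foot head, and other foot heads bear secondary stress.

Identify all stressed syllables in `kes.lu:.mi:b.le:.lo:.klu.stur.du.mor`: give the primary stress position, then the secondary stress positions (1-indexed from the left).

Weights: 1 kes L, 2 lu: H, 3 mi:b H, 4 le: H, 5 lo: H, 6 klu L, 7 stur L, 8 du L, 9 mor L.
Parse right to left (heavy = foot alone; LL = one foot; stranded L unfooted): kes (ˈlu:) (ˈmi:b) (ˈle:) (ˈlo:) (klu.ˈstur) (du.ˈmor).
Foot heads: 2, 3, 4, 5, 7, 9.
Primary stress on the rightmost head = syllable 9.
Secondary stress on 2, 3, 4, 5, 7: kes.ˌlu:.ˌmi:b.ˌle:.ˌlo:.klu.ˌstur.du.ˈmor.

primary 9, secondary 2, 3, 4, 5, 7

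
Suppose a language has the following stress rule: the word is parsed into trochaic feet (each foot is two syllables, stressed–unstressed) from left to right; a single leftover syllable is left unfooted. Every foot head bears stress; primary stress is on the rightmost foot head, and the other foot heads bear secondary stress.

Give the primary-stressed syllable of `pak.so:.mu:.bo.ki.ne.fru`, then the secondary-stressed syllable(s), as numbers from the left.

primary 5, secondary 1, 3

Parse left to right into trochaic (ˈσσ) feet: (ˈpak.so:) (ˈmu:.bo) (ˈki.ne) fru. Syllable 7 is left unfooted.
Foot heads (stressed positions): 1, 3, 5.
End Rule Rightmost: primary stress on the rightmost head = syllable 5.
Secondary stress on 1, 3: ˌpak.so:.ˌmu:.bo.ˈki.ne.fru.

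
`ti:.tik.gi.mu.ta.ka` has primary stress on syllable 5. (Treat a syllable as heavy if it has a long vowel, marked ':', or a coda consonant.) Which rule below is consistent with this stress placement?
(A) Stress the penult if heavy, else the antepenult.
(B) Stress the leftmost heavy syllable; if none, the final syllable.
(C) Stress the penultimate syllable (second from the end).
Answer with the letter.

Rule A → syllable 4 (observed: 5).
Rule B → syllable 1 (observed: 5).
Rule C → syllable 5 ✓.

C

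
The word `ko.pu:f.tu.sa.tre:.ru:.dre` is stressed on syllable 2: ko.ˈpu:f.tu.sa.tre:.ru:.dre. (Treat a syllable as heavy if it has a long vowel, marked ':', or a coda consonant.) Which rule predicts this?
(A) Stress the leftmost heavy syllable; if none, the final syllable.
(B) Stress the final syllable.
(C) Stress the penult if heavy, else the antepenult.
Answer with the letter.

Rule A → syllable 2 ✓.
Rule B → syllable 7 (observed: 2).
Rule C → syllable 6 (observed: 2).

A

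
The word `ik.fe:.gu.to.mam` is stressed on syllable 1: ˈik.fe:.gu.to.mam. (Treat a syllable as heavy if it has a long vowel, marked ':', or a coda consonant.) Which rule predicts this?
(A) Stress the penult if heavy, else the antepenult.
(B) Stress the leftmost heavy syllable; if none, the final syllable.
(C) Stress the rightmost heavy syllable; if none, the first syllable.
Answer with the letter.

B

Rule A → syllable 3 (observed: 1).
Rule B → syllable 1 ✓.
Rule C → syllable 5 (observed: 1).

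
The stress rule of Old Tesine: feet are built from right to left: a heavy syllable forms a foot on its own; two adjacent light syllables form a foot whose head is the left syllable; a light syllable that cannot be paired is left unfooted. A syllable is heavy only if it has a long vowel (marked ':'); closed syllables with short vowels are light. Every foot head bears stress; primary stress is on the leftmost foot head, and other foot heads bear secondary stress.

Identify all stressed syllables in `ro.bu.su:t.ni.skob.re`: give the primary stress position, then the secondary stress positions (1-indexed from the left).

primary 1, secondary 3, 5

Weights: 1 ro L, 2 bu L, 3 su:t H, 4 ni L, 5 skob L, 6 re L.
Parse right to left (heavy = foot alone; LL = one foot; stranded L unfooted): (ˈro.bu) (ˈsu:t) ni (ˈskob.re).
Foot heads: 1, 3, 5.
Primary stress on the leftmost head = syllable 1.
Secondary stress on 3, 5: ˈro.bu.ˌsu:t.ni.ˌskob.re.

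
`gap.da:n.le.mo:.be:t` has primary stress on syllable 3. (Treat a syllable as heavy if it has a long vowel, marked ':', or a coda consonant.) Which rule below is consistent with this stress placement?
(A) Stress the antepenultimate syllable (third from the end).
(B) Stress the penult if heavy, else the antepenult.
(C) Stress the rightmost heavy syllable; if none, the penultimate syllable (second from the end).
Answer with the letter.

A

Rule A → syllable 3 ✓.
Rule B → syllable 4 (observed: 3).
Rule C → syllable 5 (observed: 3).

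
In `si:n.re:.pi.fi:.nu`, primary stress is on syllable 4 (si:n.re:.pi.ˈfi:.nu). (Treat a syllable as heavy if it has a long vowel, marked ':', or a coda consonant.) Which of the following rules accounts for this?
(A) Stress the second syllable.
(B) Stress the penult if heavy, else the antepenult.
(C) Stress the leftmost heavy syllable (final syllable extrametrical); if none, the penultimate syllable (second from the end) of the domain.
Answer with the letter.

B

Rule A → syllable 2 (observed: 4).
Rule B → syllable 4 ✓.
Rule C → syllable 1 (observed: 4).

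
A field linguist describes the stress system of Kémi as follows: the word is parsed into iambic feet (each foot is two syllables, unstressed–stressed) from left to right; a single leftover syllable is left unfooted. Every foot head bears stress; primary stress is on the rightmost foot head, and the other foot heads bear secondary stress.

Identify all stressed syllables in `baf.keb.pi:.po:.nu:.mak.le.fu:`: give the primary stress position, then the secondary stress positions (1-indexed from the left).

primary 8, secondary 2, 4, 6

Parse left to right into iambic (σˈσ) feet: (baf.ˈkeb) (pi:.ˈpo:) (nu:.ˈmak) (le.ˈfu:).
Foot heads (stressed positions): 2, 4, 6, 8.
End Rule Rightmost: primary stress on the rightmost head = syllable 8.
Secondary stress on 2, 4, 6: baf.ˌkeb.pi:.ˌpo:.nu:.ˌmak.le.ˈfu:.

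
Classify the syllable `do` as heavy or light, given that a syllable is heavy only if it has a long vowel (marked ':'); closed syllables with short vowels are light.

light

`do`: short vowel, open (no coda). Short vowel → light.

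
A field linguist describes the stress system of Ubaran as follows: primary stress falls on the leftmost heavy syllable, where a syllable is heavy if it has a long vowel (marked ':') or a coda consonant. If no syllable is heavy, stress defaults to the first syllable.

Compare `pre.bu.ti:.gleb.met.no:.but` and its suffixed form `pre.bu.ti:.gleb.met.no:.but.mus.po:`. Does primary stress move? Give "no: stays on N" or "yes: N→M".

Base `pre.bu.ti:.gleb.met.no:.but` (7 syllables):
  Weights: 1 pre L, 2 bu L, 3 ti: H, 4 gleb H, 5 met H, 6 no: H, 7 but H.
  Heavy syllables in the domain: 3, 4, 5, 6, 7. The leftmost is syllable 3 (ti:).
  → primary stress on syllable 3.
Suffixed `pre.bu.ti:.gleb.met.no:.but.mus.po:` (9 syllables):
  Weights: 1 pre L, 2 bu L, 3 ti: H, 4 gleb H, 5 met H, 6 no: H, 7 but H, 8 mus H, 9 po: H.
  Heavy syllables in the domain: 3, 4, 5, 6, 7, 8, 9. The leftmost is syllable 3 (ti:).
  → primary stress on syllable 3.

no: stays on 3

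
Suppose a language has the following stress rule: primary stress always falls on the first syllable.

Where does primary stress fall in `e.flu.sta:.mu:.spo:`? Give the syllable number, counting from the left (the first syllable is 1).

The word has 5 syllables; the first syllable is syllable 1 (e).
Primary stress: syllable 1 → ˈe.flu.sta:.mu:.spo:.

1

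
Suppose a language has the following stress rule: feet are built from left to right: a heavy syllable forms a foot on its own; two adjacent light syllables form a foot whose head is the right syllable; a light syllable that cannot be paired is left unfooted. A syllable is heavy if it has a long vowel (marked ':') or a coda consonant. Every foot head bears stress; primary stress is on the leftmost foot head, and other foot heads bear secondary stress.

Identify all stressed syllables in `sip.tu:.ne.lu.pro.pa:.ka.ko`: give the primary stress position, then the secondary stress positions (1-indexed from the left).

Weights: 1 sip H, 2 tu: H, 3 ne L, 4 lu L, 5 pro L, 6 pa: H, 7 ka L, 8 ko L.
Parse left to right (heavy = foot alone; LL = one foot; stranded L unfooted): (ˈsip) (ˈtu:) (ne.ˈlu) pro (ˈpa:) (ka.ˈko).
Foot heads: 1, 2, 4, 6, 8.
Primary stress on the leftmost head = syllable 1.
Secondary stress on 2, 4, 6, 8: ˈsip.ˌtu:.ne.ˌlu.pro.ˌpa:.ka.ˌko.

primary 1, secondary 2, 4, 6, 8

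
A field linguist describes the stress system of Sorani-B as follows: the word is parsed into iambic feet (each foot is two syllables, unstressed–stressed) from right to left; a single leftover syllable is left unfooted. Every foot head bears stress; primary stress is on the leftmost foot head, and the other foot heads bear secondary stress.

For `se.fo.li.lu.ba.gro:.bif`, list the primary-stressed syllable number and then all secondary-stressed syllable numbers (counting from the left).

Parse right to left into iambic (σˈσ) feet: se (fo.ˈli) (lu.ˈba) (gro:.ˈbif). Syllable 1 is left unfooted.
Foot heads (stressed positions): 3, 5, 7.
End Rule Leftmost: primary stress on the leftmost head = syllable 3.
Secondary stress on 5, 7: se.fo.ˈli.lu.ˌba.gro:.ˌbif.

primary 3, secondary 5, 7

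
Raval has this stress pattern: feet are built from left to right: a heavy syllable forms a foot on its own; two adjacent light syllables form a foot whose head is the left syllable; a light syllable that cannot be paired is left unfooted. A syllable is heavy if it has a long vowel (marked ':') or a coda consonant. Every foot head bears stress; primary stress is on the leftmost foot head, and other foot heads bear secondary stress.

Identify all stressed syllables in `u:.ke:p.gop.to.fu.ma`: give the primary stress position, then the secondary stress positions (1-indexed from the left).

primary 1, secondary 2, 3, 4

Weights: 1 u: H, 2 ke:p H, 3 gop H, 4 to L, 5 fu L, 6 ma L.
Parse left to right (heavy = foot alone; LL = one foot; stranded L unfooted): (ˈu:) (ˈke:p) (ˈgop) (ˈto.fu) ma.
Foot heads: 1, 2, 3, 4.
Primary stress on the leftmost head = syllable 1.
Secondary stress on 2, 3, 4: ˈu:.ˌke:p.ˌgop.ˌto.fu.ma.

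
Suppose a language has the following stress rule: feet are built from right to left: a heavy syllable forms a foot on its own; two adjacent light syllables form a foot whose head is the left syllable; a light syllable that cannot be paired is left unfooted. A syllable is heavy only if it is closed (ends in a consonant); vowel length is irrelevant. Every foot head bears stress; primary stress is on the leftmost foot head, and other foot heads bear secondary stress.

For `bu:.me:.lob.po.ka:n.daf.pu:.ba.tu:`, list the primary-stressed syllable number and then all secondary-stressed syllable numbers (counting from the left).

primary 1, secondary 3, 5, 6, 8

Weights: 1 bu: L, 2 me: L, 3 lob H, 4 po L, 5 ka:n H, 6 daf H, 7 pu: L, 8 ba L, 9 tu: L.
Parse right to left (heavy = foot alone; LL = one foot; stranded L unfooted): (ˈbu:.me:) (ˈlob) po (ˈka:n) (ˈdaf) pu: (ˈba.tu:).
Foot heads: 1, 3, 5, 6, 8.
Primary stress on the leftmost head = syllable 1.
Secondary stress on 3, 5, 6, 8: ˈbu:.me:.ˌlob.po.ˌka:n.ˌdaf.pu:.ˌba.tu:.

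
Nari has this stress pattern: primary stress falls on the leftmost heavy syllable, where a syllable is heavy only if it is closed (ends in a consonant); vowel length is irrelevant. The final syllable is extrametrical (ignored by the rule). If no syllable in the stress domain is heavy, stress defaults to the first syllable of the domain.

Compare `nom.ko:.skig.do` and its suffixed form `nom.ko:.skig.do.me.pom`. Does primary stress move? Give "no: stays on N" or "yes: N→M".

no: stays on 1

Base `nom.ko:.skig.do` (4 syllables):
  The final syllable (4, do) is extrametrical; the stress domain is syllables 1–3.
  Weights: 1 nom H, 2 ko: L, 3 skig H.
  Heavy syllables in the domain: 1, 3. The leftmost is syllable 1 (nom).
  → primary stress on syllable 1.
Suffixed `nom.ko:.skig.do.me.pom` (6 syllables):
  The final syllable (6, pom) is extrametrical; the stress domain is syllables 1–5.
  Weights: 1 nom H, 2 ko: L, 3 skig H, 4 do L, 5 me L.
  Heavy syllables in the domain: 1, 3. The leftmost is syllable 1 (nom).
  → primary stress on syllable 1.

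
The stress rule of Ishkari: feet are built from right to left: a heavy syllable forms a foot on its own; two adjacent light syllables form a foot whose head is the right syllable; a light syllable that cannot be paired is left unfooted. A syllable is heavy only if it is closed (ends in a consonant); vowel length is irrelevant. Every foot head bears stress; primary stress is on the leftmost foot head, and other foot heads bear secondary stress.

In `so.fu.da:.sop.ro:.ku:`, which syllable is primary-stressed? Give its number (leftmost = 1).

Weights: 1 so L, 2 fu L, 3 da: L, 4 sop H, 5 ro: L, 6 ku: L.
Parse right to left (heavy = foot alone; LL = one foot; stranded L unfooted): so (fu.ˈda:) (ˈsop) (ro:.ˈku:).
Foot heads: 3, 4, 6.
Primary stress on the leftmost head = syllable 3.
Primary stress: syllable 3 → so.fu.ˈda:.sop.ro:.ku:.

3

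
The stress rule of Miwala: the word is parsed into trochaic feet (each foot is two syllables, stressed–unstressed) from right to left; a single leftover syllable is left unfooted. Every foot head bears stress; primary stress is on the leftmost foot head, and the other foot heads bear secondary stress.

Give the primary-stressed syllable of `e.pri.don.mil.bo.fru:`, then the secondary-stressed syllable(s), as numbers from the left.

primary 1, secondary 3, 5

Parse right to left into trochaic (ˈσσ) feet: (ˈe.pri) (ˈdon.mil) (ˈbo.fru:).
Foot heads (stressed positions): 1, 3, 5.
End Rule Leftmost: primary stress on the leftmost head = syllable 1.
Secondary stress on 3, 5: ˈe.pri.ˌdon.mil.ˌbo.fru:.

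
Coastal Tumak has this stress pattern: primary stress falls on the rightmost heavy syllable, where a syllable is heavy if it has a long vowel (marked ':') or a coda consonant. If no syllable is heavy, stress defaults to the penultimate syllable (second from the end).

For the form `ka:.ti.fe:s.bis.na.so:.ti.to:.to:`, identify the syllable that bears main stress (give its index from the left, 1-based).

Weights: 1 ka: H, 2 ti L, 3 fe:s H, 4 bis H, 5 na L, 6 so: H, 7 ti L, 8 to: H, 9 to: H.
Heavy syllables in the domain: 1, 3, 4, 6, 8, 9. The rightmost is syllable 9 (to:).
Primary stress: syllable 9 → ka:.ti.fe:s.bis.na.so:.ti.to:.ˈto:.

9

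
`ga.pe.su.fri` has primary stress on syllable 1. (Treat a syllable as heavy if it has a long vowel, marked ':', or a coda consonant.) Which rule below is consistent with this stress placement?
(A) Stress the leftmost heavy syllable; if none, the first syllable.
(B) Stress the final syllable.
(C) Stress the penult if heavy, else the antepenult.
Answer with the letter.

A

Rule A → syllable 1 ✓.
Rule B → syllable 4 (observed: 1).
Rule C → syllable 2 (observed: 1).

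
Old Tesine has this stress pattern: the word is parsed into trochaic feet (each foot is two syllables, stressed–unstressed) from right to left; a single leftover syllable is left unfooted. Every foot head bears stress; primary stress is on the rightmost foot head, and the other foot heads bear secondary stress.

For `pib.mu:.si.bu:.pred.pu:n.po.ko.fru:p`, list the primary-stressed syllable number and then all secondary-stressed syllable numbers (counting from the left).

primary 8, secondary 2, 4, 6

Parse right to left into trochaic (ˈσσ) feet: pib (ˈmu:.si) (ˈbu:.pred) (ˈpu:n.po) (ˈko.fru:p). Syllable 1 is left unfooted.
Foot heads (stressed positions): 2, 4, 6, 8.
End Rule Rightmost: primary stress on the rightmost head = syllable 8.
Secondary stress on 2, 4, 6: pib.ˌmu:.si.ˌbu:.pred.ˌpu:n.po.ˈko.fru:p.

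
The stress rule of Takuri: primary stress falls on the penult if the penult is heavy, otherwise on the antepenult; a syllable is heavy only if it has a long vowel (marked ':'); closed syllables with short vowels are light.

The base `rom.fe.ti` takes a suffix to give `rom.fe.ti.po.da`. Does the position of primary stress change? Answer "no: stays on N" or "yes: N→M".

yes: 1→3

Base `rom.fe.ti` (3 syllables):
  Weights: 1 rom L, 2 fe L, 3 ti L.
  The penult (syllable 2, fe) is light, so stress falls on the antepenult (syllable 1, rom).
  → primary stress on syllable 1.
Suffixed `rom.fe.ti.po.da` (5 syllables):
  Weights: 3 ti L, 4 po L, 5 da L.
  The penult (syllable 4, po) is light, so stress falls on the antepenult (syllable 3, ti).
  → primary stress on syllable 3.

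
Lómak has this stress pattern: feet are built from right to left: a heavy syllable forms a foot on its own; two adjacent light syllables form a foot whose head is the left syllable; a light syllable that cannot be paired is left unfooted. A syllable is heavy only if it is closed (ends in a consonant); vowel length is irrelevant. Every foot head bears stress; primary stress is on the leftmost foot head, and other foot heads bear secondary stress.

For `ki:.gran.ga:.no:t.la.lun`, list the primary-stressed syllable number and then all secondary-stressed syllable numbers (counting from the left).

primary 2, secondary 4, 6

Weights: 1 ki: L, 2 gran H, 3 ga: L, 4 no:t H, 5 la L, 6 lun H.
Parse right to left (heavy = foot alone; LL = one foot; stranded L unfooted): ki: (ˈgran) ga: (ˈno:t) la (ˈlun).
Foot heads: 2, 4, 6.
Primary stress on the leftmost head = syllable 2.
Secondary stress on 4, 6: ki:.ˈgran.ga:.ˌno:t.la.ˌlun.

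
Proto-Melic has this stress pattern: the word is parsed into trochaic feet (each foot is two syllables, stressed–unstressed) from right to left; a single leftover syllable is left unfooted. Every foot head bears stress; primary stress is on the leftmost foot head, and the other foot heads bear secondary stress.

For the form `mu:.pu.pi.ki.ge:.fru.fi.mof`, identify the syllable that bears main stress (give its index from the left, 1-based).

1

Parse right to left into trochaic (ˈσσ) feet: (ˈmu:.pu) (ˈpi.ki) (ˈge:.fru) (ˈfi.mof).
Foot heads (stressed positions): 1, 3, 5, 7.
End Rule Leftmost: primary stress on the leftmost head = syllable 1.
Primary stress: syllable 1 → ˈmu:.pu.pi.ki.ge:.fru.fi.mof.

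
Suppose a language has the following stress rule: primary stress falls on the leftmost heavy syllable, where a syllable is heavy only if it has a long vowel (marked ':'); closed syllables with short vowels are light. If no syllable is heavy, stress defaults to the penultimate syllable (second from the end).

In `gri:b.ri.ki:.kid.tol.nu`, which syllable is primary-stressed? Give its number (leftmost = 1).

Weights: 1 gri:b H, 2 ri L, 3 ki: H, 4 kid L, 5 tol L, 6 nu L.
Heavy syllables in the domain: 1, 3. The leftmost is syllable 1 (gri:b).
Primary stress: syllable 1 → ˈgri:b.ri.ki:.kid.tol.nu.

1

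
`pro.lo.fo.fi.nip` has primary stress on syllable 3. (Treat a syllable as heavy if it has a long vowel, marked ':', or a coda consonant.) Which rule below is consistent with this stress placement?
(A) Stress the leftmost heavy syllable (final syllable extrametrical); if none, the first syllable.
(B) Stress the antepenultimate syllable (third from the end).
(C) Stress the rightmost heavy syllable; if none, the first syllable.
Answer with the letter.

B

Rule A → syllable 1 (observed: 3).
Rule B → syllable 3 ✓.
Rule C → syllable 5 (observed: 3).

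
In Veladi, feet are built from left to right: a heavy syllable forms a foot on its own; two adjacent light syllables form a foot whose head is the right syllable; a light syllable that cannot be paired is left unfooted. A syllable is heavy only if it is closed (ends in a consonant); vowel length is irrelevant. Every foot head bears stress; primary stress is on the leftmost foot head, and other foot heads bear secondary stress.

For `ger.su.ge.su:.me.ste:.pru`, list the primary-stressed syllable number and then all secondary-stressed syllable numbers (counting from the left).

primary 1, secondary 3, 5, 7

Weights: 1 ger H, 2 su L, 3 ge L, 4 su: L, 5 me L, 6 ste: L, 7 pru L.
Parse left to right (heavy = foot alone; LL = one foot; stranded L unfooted): (ˈger) (su.ˈge) (su:.ˈme) (ste:.ˈpru).
Foot heads: 1, 3, 5, 7.
Primary stress on the leftmost head = syllable 1.
Secondary stress on 3, 5, 7: ˈger.su.ˌge.su:.ˌme.ste:.ˌpru.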